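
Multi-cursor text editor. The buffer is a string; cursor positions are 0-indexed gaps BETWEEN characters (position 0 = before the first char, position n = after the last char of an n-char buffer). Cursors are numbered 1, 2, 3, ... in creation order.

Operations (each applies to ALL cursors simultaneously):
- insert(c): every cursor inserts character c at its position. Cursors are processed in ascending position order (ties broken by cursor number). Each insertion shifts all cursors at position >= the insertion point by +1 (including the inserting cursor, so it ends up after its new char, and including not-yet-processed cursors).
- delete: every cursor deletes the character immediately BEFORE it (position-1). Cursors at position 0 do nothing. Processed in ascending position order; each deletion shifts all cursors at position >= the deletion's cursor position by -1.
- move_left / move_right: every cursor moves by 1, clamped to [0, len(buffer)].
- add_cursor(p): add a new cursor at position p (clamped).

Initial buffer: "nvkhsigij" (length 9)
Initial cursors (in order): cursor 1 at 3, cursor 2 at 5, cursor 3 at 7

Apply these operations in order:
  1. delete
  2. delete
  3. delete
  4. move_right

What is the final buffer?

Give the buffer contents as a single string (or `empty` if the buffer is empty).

Answer: ij

Derivation:
After op 1 (delete): buffer="nvhiij" (len 6), cursors c1@2 c2@3 c3@4, authorship ......
After op 2 (delete): buffer="nij" (len 3), cursors c1@1 c2@1 c3@1, authorship ...
After op 3 (delete): buffer="ij" (len 2), cursors c1@0 c2@0 c3@0, authorship ..
After op 4 (move_right): buffer="ij" (len 2), cursors c1@1 c2@1 c3@1, authorship ..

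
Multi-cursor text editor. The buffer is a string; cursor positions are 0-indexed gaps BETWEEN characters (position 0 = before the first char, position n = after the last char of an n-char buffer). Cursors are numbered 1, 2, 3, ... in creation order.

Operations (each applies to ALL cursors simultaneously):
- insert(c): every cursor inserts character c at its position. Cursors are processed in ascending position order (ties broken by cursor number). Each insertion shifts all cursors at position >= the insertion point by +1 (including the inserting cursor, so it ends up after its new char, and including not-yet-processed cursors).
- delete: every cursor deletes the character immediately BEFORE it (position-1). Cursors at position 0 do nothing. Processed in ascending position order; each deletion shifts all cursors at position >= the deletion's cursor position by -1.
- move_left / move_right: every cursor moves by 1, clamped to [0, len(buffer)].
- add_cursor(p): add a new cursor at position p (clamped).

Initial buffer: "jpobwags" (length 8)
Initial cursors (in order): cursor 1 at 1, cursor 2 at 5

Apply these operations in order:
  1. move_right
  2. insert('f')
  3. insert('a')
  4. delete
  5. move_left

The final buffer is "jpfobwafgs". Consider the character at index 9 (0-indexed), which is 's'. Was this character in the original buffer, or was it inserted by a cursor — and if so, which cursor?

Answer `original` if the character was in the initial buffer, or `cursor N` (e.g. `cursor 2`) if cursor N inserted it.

Answer: original

Derivation:
After op 1 (move_right): buffer="jpobwags" (len 8), cursors c1@2 c2@6, authorship ........
After op 2 (insert('f')): buffer="jpfobwafgs" (len 10), cursors c1@3 c2@8, authorship ..1....2..
After op 3 (insert('a')): buffer="jpfaobwafags" (len 12), cursors c1@4 c2@10, authorship ..11....22..
After op 4 (delete): buffer="jpfobwafgs" (len 10), cursors c1@3 c2@8, authorship ..1....2..
After op 5 (move_left): buffer="jpfobwafgs" (len 10), cursors c1@2 c2@7, authorship ..1....2..
Authorship (.=original, N=cursor N): . . 1 . . . . 2 . .
Index 9: author = original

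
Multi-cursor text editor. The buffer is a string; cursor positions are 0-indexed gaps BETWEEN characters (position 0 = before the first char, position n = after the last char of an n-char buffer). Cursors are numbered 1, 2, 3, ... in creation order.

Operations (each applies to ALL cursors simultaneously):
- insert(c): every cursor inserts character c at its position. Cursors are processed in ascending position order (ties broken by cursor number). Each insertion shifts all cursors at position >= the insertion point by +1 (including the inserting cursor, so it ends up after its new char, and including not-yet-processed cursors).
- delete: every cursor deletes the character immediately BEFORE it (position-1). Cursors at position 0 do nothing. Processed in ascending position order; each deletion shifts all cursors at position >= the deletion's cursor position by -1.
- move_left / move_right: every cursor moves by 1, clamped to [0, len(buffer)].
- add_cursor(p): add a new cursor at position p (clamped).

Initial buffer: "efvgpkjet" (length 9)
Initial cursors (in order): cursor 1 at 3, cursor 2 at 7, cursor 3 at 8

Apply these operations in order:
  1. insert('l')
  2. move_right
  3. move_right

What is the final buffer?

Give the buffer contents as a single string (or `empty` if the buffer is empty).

Answer: efvlgpkjlelt

Derivation:
After op 1 (insert('l')): buffer="efvlgpkjlelt" (len 12), cursors c1@4 c2@9 c3@11, authorship ...1....2.3.
After op 2 (move_right): buffer="efvlgpkjlelt" (len 12), cursors c1@5 c2@10 c3@12, authorship ...1....2.3.
After op 3 (move_right): buffer="efvlgpkjlelt" (len 12), cursors c1@6 c2@11 c3@12, authorship ...1....2.3.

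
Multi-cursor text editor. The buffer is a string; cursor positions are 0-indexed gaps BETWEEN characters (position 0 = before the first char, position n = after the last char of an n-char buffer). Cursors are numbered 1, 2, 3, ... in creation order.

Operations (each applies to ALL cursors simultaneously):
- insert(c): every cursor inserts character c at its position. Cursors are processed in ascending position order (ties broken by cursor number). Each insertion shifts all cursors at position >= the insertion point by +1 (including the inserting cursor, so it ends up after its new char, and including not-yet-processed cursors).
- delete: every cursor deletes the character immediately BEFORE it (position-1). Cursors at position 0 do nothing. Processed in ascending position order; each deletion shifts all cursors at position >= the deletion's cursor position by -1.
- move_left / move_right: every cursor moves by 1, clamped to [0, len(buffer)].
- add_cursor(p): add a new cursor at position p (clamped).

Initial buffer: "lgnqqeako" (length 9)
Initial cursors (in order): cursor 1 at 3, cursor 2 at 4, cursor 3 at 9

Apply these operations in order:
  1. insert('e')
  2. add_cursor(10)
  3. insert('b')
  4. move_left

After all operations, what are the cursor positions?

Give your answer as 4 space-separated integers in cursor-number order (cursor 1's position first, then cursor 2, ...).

After op 1 (insert('e')): buffer="lgneqeqeakoe" (len 12), cursors c1@4 c2@6 c3@12, authorship ...1.2.....3
After op 2 (add_cursor(10)): buffer="lgneqeqeakoe" (len 12), cursors c1@4 c2@6 c4@10 c3@12, authorship ...1.2.....3
After op 3 (insert('b')): buffer="lgnebqebqeakboeb" (len 16), cursors c1@5 c2@8 c4@13 c3@16, authorship ...11.22....4.33
After op 4 (move_left): buffer="lgnebqebqeakboeb" (len 16), cursors c1@4 c2@7 c4@12 c3@15, authorship ...11.22....4.33

Answer: 4 7 15 12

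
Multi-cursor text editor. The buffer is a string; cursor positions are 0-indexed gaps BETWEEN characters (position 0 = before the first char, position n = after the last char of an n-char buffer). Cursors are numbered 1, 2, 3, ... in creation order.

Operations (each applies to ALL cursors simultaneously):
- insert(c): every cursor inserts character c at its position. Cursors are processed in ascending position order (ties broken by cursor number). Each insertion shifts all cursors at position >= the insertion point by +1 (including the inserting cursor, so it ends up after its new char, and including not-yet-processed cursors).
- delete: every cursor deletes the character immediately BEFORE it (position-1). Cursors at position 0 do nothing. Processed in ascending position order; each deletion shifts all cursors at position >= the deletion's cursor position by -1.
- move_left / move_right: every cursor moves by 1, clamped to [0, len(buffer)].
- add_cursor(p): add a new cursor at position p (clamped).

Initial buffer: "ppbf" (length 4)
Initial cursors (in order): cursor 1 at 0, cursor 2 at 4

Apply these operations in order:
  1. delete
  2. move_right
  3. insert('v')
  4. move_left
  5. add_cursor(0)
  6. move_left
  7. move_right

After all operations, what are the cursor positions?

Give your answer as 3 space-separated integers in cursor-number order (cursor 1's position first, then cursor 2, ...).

Answer: 1 4 1

Derivation:
After op 1 (delete): buffer="ppb" (len 3), cursors c1@0 c2@3, authorship ...
After op 2 (move_right): buffer="ppb" (len 3), cursors c1@1 c2@3, authorship ...
After op 3 (insert('v')): buffer="pvpbv" (len 5), cursors c1@2 c2@5, authorship .1..2
After op 4 (move_left): buffer="pvpbv" (len 5), cursors c1@1 c2@4, authorship .1..2
After op 5 (add_cursor(0)): buffer="pvpbv" (len 5), cursors c3@0 c1@1 c2@4, authorship .1..2
After op 6 (move_left): buffer="pvpbv" (len 5), cursors c1@0 c3@0 c2@3, authorship .1..2
After op 7 (move_right): buffer="pvpbv" (len 5), cursors c1@1 c3@1 c2@4, authorship .1..2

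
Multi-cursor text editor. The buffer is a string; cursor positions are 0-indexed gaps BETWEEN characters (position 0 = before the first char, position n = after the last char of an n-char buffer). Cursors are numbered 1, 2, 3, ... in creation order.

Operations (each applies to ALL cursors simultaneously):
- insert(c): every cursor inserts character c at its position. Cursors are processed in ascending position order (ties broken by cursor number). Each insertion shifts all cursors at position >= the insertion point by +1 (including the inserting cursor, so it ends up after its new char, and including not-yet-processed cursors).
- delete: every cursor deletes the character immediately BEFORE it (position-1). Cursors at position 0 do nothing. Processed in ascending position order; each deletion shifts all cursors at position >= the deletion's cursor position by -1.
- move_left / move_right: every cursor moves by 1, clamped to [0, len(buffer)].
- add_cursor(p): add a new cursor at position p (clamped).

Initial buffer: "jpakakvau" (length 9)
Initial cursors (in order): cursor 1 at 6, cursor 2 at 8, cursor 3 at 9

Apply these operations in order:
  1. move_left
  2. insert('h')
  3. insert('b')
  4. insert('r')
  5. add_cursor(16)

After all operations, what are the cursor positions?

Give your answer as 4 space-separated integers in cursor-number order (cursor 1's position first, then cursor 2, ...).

After op 1 (move_left): buffer="jpakakvau" (len 9), cursors c1@5 c2@7 c3@8, authorship .........
After op 2 (insert('h')): buffer="jpakahkvhahu" (len 12), cursors c1@6 c2@9 c3@11, authorship .....1..2.3.
After op 3 (insert('b')): buffer="jpakahbkvhbahbu" (len 15), cursors c1@7 c2@11 c3@14, authorship .....11..22.33.
After op 4 (insert('r')): buffer="jpakahbrkvhbrahbru" (len 18), cursors c1@8 c2@13 c3@17, authorship .....111..222.333.
After op 5 (add_cursor(16)): buffer="jpakahbrkvhbrahbru" (len 18), cursors c1@8 c2@13 c4@16 c3@17, authorship .....111..222.333.

Answer: 8 13 17 16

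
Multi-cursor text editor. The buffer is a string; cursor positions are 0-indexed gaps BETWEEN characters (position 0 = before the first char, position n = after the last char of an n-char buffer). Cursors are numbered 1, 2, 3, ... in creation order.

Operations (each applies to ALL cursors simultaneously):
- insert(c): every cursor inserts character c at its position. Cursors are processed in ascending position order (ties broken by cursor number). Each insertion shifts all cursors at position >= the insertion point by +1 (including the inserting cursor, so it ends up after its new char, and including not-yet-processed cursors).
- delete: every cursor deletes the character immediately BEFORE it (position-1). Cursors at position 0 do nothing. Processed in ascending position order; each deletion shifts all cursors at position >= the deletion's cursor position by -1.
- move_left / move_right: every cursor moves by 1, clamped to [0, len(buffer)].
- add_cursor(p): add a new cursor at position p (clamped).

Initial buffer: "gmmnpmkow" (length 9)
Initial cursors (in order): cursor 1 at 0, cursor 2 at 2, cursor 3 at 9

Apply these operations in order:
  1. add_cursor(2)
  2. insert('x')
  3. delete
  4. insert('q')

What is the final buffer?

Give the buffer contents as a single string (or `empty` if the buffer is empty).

Answer: qgmqqmnpmkowq

Derivation:
After op 1 (add_cursor(2)): buffer="gmmnpmkow" (len 9), cursors c1@0 c2@2 c4@2 c3@9, authorship .........
After op 2 (insert('x')): buffer="xgmxxmnpmkowx" (len 13), cursors c1@1 c2@5 c4@5 c3@13, authorship 1..24.......3
After op 3 (delete): buffer="gmmnpmkow" (len 9), cursors c1@0 c2@2 c4@2 c3@9, authorship .........
After op 4 (insert('q')): buffer="qgmqqmnpmkowq" (len 13), cursors c1@1 c2@5 c4@5 c3@13, authorship 1..24.......3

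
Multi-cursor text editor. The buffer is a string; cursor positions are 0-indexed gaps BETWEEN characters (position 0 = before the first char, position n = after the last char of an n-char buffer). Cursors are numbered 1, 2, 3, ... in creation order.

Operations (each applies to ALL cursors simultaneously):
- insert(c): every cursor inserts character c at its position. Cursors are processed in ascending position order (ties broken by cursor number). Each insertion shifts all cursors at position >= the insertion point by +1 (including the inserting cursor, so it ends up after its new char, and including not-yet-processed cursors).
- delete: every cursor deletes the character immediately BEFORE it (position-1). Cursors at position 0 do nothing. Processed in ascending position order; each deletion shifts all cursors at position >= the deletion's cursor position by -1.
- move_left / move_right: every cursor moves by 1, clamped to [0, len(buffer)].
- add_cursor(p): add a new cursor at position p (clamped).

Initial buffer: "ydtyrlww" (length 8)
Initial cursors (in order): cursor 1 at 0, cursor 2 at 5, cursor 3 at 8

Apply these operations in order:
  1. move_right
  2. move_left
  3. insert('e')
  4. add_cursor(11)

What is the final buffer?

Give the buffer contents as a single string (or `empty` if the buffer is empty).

Answer: eydtyrelwew

Derivation:
After op 1 (move_right): buffer="ydtyrlww" (len 8), cursors c1@1 c2@6 c3@8, authorship ........
After op 2 (move_left): buffer="ydtyrlww" (len 8), cursors c1@0 c2@5 c3@7, authorship ........
After op 3 (insert('e')): buffer="eydtyrelwew" (len 11), cursors c1@1 c2@7 c3@10, authorship 1.....2..3.
After op 4 (add_cursor(11)): buffer="eydtyrelwew" (len 11), cursors c1@1 c2@7 c3@10 c4@11, authorship 1.....2..3.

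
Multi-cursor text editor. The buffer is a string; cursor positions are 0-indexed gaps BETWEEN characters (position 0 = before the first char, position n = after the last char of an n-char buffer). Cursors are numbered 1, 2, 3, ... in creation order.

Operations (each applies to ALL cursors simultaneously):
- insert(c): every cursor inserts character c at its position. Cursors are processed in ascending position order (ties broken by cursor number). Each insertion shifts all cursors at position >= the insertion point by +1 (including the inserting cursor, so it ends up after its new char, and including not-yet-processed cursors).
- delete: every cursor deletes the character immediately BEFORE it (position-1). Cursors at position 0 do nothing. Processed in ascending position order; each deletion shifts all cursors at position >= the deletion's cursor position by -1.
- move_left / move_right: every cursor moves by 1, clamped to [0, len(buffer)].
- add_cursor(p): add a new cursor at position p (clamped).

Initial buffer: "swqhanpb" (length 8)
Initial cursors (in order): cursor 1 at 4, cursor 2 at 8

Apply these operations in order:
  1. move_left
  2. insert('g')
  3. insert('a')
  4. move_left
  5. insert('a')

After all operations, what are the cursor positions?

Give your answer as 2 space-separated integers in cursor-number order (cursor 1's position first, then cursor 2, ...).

After op 1 (move_left): buffer="swqhanpb" (len 8), cursors c1@3 c2@7, authorship ........
After op 2 (insert('g')): buffer="swqghanpgb" (len 10), cursors c1@4 c2@9, authorship ...1....2.
After op 3 (insert('a')): buffer="swqgahanpgab" (len 12), cursors c1@5 c2@11, authorship ...11....22.
After op 4 (move_left): buffer="swqgahanpgab" (len 12), cursors c1@4 c2@10, authorship ...11....22.
After op 5 (insert('a')): buffer="swqgaahanpgaab" (len 14), cursors c1@5 c2@12, authorship ...111....222.

Answer: 5 12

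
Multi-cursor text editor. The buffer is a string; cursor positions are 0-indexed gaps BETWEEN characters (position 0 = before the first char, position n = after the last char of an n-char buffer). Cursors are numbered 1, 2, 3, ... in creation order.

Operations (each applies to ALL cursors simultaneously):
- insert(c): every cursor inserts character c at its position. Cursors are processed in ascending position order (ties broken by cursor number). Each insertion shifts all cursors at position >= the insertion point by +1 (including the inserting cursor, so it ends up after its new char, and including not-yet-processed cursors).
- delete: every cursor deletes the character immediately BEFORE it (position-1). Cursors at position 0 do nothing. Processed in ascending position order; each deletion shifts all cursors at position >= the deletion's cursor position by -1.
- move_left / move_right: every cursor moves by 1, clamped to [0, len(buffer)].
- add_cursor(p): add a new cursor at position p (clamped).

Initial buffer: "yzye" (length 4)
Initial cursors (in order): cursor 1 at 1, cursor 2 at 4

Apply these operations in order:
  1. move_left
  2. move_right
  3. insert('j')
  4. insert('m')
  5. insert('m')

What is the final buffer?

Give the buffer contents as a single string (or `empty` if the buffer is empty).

Answer: yjmmzyejmm

Derivation:
After op 1 (move_left): buffer="yzye" (len 4), cursors c1@0 c2@3, authorship ....
After op 2 (move_right): buffer="yzye" (len 4), cursors c1@1 c2@4, authorship ....
After op 3 (insert('j')): buffer="yjzyej" (len 6), cursors c1@2 c2@6, authorship .1...2
After op 4 (insert('m')): buffer="yjmzyejm" (len 8), cursors c1@3 c2@8, authorship .11...22
After op 5 (insert('m')): buffer="yjmmzyejmm" (len 10), cursors c1@4 c2@10, authorship .111...222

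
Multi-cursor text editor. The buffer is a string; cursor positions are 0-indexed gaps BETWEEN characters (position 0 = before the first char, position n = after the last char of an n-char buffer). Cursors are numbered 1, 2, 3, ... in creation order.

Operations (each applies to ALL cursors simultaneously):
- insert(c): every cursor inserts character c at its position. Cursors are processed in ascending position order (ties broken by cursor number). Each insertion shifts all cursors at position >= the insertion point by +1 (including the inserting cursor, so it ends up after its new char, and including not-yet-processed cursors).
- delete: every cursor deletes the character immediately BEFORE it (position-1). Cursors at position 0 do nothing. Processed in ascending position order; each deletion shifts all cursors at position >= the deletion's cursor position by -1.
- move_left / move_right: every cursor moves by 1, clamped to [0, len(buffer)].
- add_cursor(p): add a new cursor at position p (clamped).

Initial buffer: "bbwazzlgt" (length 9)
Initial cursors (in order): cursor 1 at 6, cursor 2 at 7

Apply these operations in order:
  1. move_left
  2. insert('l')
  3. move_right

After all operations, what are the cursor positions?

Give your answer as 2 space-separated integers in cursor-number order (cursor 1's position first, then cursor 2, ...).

Answer: 7 9

Derivation:
After op 1 (move_left): buffer="bbwazzlgt" (len 9), cursors c1@5 c2@6, authorship .........
After op 2 (insert('l')): buffer="bbwazlzllgt" (len 11), cursors c1@6 c2@8, authorship .....1.2...
After op 3 (move_right): buffer="bbwazlzllgt" (len 11), cursors c1@7 c2@9, authorship .....1.2...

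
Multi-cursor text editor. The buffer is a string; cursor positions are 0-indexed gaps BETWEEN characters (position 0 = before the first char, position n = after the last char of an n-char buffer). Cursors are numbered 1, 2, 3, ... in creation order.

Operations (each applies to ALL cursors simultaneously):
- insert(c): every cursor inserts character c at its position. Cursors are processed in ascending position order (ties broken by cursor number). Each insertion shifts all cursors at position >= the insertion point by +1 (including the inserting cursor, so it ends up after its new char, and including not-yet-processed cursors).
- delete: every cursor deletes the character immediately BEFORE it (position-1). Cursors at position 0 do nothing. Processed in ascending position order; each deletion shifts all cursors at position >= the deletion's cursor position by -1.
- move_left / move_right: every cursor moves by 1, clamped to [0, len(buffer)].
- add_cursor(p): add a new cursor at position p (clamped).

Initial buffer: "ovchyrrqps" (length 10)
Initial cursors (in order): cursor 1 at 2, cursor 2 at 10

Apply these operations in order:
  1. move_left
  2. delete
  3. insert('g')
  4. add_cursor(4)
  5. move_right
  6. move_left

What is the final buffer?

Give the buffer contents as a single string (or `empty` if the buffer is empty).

Answer: gvchyrrqgs

Derivation:
After op 1 (move_left): buffer="ovchyrrqps" (len 10), cursors c1@1 c2@9, authorship ..........
After op 2 (delete): buffer="vchyrrqs" (len 8), cursors c1@0 c2@7, authorship ........
After op 3 (insert('g')): buffer="gvchyrrqgs" (len 10), cursors c1@1 c2@9, authorship 1.......2.
After op 4 (add_cursor(4)): buffer="gvchyrrqgs" (len 10), cursors c1@1 c3@4 c2@9, authorship 1.......2.
After op 5 (move_right): buffer="gvchyrrqgs" (len 10), cursors c1@2 c3@5 c2@10, authorship 1.......2.
After op 6 (move_left): buffer="gvchyrrqgs" (len 10), cursors c1@1 c3@4 c2@9, authorship 1.......2.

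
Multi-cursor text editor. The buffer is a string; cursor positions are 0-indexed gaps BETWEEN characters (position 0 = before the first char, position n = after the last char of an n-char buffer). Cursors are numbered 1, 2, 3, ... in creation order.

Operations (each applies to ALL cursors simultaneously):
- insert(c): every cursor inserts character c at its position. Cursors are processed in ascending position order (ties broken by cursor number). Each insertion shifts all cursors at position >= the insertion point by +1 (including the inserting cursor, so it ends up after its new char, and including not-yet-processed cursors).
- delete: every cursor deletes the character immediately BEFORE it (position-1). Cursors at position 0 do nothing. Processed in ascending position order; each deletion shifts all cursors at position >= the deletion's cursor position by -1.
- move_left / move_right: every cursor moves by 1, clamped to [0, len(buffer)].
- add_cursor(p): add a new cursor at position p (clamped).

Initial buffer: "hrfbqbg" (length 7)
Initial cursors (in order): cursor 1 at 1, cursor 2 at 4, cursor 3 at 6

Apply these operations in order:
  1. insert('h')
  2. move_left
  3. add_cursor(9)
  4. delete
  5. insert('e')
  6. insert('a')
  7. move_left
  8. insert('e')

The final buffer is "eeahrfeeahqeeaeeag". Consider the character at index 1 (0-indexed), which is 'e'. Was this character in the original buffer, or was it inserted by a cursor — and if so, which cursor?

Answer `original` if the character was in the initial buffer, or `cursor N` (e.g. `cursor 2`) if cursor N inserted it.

Answer: cursor 1

Derivation:
After op 1 (insert('h')): buffer="hhrfbhqbhg" (len 10), cursors c1@2 c2@6 c3@9, authorship .1...2..3.
After op 2 (move_left): buffer="hhrfbhqbhg" (len 10), cursors c1@1 c2@5 c3@8, authorship .1...2..3.
After op 3 (add_cursor(9)): buffer="hhrfbhqbhg" (len 10), cursors c1@1 c2@5 c3@8 c4@9, authorship .1...2..3.
After op 4 (delete): buffer="hrfhqg" (len 6), cursors c1@0 c2@3 c3@5 c4@5, authorship 1..2..
After op 5 (insert('e')): buffer="ehrfehqeeg" (len 10), cursors c1@1 c2@5 c3@9 c4@9, authorship 11..22.34.
After op 6 (insert('a')): buffer="eahrfeahqeeaag" (len 14), cursors c1@2 c2@7 c3@13 c4@13, authorship 111..222.3434.
After op 7 (move_left): buffer="eahrfeahqeeaag" (len 14), cursors c1@1 c2@6 c3@12 c4@12, authorship 111..222.3434.
After op 8 (insert('e')): buffer="eeahrfeeahqeeaeeag" (len 18), cursors c1@2 c2@8 c3@16 c4@16, authorship 1111..2222.343344.
Authorship (.=original, N=cursor N): 1 1 1 1 . . 2 2 2 2 . 3 4 3 3 4 4 .
Index 1: author = 1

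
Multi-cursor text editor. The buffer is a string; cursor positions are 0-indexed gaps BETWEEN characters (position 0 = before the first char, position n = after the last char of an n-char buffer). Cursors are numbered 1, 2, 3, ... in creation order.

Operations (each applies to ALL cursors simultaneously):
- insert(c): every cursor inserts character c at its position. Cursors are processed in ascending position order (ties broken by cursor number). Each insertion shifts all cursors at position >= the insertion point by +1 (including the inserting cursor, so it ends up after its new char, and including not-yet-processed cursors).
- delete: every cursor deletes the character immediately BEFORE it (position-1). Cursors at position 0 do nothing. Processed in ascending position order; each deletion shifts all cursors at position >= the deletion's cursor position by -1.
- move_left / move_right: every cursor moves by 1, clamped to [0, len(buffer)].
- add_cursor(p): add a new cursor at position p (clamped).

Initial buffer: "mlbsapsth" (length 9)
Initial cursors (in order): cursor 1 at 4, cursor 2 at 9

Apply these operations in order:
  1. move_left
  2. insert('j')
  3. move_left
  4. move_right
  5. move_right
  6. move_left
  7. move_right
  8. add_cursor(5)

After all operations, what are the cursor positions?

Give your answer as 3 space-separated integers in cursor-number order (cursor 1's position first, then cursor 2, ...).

Answer: 5 11 5

Derivation:
After op 1 (move_left): buffer="mlbsapsth" (len 9), cursors c1@3 c2@8, authorship .........
After op 2 (insert('j')): buffer="mlbjsapstjh" (len 11), cursors c1@4 c2@10, authorship ...1.....2.
After op 3 (move_left): buffer="mlbjsapstjh" (len 11), cursors c1@3 c2@9, authorship ...1.....2.
After op 4 (move_right): buffer="mlbjsapstjh" (len 11), cursors c1@4 c2@10, authorship ...1.....2.
After op 5 (move_right): buffer="mlbjsapstjh" (len 11), cursors c1@5 c2@11, authorship ...1.....2.
After op 6 (move_left): buffer="mlbjsapstjh" (len 11), cursors c1@4 c2@10, authorship ...1.....2.
After op 7 (move_right): buffer="mlbjsapstjh" (len 11), cursors c1@5 c2@11, authorship ...1.....2.
After op 8 (add_cursor(5)): buffer="mlbjsapstjh" (len 11), cursors c1@5 c3@5 c2@11, authorship ...1.....2.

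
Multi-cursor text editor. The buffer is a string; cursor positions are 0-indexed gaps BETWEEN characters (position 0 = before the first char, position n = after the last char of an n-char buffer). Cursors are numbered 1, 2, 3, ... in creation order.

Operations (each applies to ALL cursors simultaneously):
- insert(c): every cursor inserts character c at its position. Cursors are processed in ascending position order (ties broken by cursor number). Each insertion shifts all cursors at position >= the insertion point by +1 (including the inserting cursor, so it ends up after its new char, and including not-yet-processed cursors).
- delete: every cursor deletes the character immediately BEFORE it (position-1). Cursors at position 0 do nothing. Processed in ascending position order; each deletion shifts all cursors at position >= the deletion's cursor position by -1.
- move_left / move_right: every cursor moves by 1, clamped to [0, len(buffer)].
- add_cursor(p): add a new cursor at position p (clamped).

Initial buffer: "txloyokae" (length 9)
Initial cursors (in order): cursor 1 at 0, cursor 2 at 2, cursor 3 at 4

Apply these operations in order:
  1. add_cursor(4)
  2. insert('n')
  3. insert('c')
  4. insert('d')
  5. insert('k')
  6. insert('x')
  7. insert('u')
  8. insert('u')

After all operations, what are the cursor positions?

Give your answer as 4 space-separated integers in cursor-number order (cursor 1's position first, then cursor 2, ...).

Answer: 7 16 32 32

Derivation:
After op 1 (add_cursor(4)): buffer="txloyokae" (len 9), cursors c1@0 c2@2 c3@4 c4@4, authorship .........
After op 2 (insert('n')): buffer="ntxnlonnyokae" (len 13), cursors c1@1 c2@4 c3@8 c4@8, authorship 1..2..34.....
After op 3 (insert('c')): buffer="nctxnclonnccyokae" (len 17), cursors c1@2 c2@6 c3@12 c4@12, authorship 11..22..3434.....
After op 4 (insert('d')): buffer="ncdtxncdlonnccddyokae" (len 21), cursors c1@3 c2@8 c3@16 c4@16, authorship 111..222..343434.....
After op 5 (insert('k')): buffer="ncdktxncdklonnccddkkyokae" (len 25), cursors c1@4 c2@10 c3@20 c4@20, authorship 1111..2222..34343434.....
After op 6 (insert('x')): buffer="ncdkxtxncdkxlonnccddkkxxyokae" (len 29), cursors c1@5 c2@12 c3@24 c4@24, authorship 11111..22222..3434343434.....
After op 7 (insert('u')): buffer="ncdkxutxncdkxulonnccddkkxxuuyokae" (len 33), cursors c1@6 c2@14 c3@28 c4@28, authorship 111111..222222..343434343434.....
After op 8 (insert('u')): buffer="ncdkxuutxncdkxuulonnccddkkxxuuuuyokae" (len 37), cursors c1@7 c2@16 c3@32 c4@32, authorship 1111111..2222222..34343434343434.....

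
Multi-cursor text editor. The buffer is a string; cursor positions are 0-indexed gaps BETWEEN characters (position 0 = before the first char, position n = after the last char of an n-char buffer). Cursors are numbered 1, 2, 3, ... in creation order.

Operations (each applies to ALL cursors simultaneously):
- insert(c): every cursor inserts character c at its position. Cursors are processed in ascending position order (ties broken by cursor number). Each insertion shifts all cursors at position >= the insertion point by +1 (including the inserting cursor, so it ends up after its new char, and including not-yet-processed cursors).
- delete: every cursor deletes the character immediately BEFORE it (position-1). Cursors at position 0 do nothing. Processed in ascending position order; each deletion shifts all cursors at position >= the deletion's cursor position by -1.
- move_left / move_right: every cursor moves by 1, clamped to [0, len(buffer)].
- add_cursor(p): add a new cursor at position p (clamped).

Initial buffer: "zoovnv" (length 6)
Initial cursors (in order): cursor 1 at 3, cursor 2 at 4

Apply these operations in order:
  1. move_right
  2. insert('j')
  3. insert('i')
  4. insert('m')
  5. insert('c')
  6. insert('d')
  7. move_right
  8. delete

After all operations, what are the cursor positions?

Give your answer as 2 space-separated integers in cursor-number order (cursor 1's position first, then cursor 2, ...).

Answer: 9 14

Derivation:
After op 1 (move_right): buffer="zoovnv" (len 6), cursors c1@4 c2@5, authorship ......
After op 2 (insert('j')): buffer="zoovjnjv" (len 8), cursors c1@5 c2@7, authorship ....1.2.
After op 3 (insert('i')): buffer="zoovjinjiv" (len 10), cursors c1@6 c2@9, authorship ....11.22.
After op 4 (insert('m')): buffer="zoovjimnjimv" (len 12), cursors c1@7 c2@11, authorship ....111.222.
After op 5 (insert('c')): buffer="zoovjimcnjimcv" (len 14), cursors c1@8 c2@13, authorship ....1111.2222.
After op 6 (insert('d')): buffer="zoovjimcdnjimcdv" (len 16), cursors c1@9 c2@15, authorship ....11111.22222.
After op 7 (move_right): buffer="zoovjimcdnjimcdv" (len 16), cursors c1@10 c2@16, authorship ....11111.22222.
After op 8 (delete): buffer="zoovjimcdjimcd" (len 14), cursors c1@9 c2@14, authorship ....1111122222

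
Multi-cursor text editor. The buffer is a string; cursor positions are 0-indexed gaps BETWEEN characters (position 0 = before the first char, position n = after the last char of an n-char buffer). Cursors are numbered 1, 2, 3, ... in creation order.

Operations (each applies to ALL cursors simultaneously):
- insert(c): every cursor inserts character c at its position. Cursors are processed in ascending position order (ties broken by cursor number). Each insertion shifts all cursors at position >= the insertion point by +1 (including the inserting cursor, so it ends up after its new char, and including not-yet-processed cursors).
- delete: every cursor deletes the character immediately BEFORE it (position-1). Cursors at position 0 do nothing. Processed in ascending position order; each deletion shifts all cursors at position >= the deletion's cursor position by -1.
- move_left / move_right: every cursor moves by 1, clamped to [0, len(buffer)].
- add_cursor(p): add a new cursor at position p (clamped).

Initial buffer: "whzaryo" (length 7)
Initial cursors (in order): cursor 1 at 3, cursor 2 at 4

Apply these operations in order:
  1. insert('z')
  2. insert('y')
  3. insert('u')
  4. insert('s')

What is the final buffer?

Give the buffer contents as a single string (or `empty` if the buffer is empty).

After op 1 (insert('z')): buffer="whzzazryo" (len 9), cursors c1@4 c2@6, authorship ...1.2...
After op 2 (insert('y')): buffer="whzzyazyryo" (len 11), cursors c1@5 c2@8, authorship ...11.22...
After op 3 (insert('u')): buffer="whzzyuazyuryo" (len 13), cursors c1@6 c2@10, authorship ...111.222...
After op 4 (insert('s')): buffer="whzzyusazyusryo" (len 15), cursors c1@7 c2@12, authorship ...1111.2222...

Answer: whzzyusazyusryo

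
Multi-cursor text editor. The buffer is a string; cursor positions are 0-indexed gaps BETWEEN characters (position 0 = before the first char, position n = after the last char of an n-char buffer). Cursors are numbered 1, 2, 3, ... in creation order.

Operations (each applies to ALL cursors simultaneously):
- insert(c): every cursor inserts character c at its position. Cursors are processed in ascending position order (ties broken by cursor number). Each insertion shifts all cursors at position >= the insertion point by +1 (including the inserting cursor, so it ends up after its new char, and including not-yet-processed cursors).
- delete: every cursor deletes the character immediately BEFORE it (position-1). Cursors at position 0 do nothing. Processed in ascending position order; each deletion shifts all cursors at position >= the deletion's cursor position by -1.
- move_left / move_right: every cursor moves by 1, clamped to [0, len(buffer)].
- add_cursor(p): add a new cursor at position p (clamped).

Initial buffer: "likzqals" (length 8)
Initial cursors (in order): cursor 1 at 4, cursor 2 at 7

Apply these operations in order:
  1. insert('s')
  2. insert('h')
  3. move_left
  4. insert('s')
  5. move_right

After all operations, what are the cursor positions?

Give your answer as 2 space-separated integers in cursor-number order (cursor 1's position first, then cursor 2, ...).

After op 1 (insert('s')): buffer="likzsqalss" (len 10), cursors c1@5 c2@9, authorship ....1...2.
After op 2 (insert('h')): buffer="likzshqalshs" (len 12), cursors c1@6 c2@11, authorship ....11...22.
After op 3 (move_left): buffer="likzshqalshs" (len 12), cursors c1@5 c2@10, authorship ....11...22.
After op 4 (insert('s')): buffer="likzsshqalsshs" (len 14), cursors c1@6 c2@12, authorship ....111...222.
After op 5 (move_right): buffer="likzsshqalsshs" (len 14), cursors c1@7 c2@13, authorship ....111...222.

Answer: 7 13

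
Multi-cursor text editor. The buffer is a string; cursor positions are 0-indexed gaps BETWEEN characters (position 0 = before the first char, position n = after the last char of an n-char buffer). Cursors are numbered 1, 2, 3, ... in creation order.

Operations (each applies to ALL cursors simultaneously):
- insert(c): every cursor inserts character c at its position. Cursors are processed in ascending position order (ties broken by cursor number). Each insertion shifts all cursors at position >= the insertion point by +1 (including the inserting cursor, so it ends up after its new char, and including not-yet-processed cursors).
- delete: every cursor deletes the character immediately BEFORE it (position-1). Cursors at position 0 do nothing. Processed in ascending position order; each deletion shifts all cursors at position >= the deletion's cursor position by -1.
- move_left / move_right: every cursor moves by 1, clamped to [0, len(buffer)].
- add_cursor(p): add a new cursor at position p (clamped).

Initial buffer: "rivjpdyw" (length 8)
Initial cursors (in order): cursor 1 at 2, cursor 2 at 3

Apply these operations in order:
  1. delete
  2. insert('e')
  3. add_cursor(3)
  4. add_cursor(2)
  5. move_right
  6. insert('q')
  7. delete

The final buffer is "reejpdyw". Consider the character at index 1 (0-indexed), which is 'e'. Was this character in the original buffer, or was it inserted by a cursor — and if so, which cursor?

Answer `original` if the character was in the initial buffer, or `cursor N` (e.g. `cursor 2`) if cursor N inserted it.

Answer: cursor 1

Derivation:
After op 1 (delete): buffer="rjpdyw" (len 6), cursors c1@1 c2@1, authorship ......
After op 2 (insert('e')): buffer="reejpdyw" (len 8), cursors c1@3 c2@3, authorship .12.....
After op 3 (add_cursor(3)): buffer="reejpdyw" (len 8), cursors c1@3 c2@3 c3@3, authorship .12.....
After op 4 (add_cursor(2)): buffer="reejpdyw" (len 8), cursors c4@2 c1@3 c2@3 c3@3, authorship .12.....
After op 5 (move_right): buffer="reejpdyw" (len 8), cursors c4@3 c1@4 c2@4 c3@4, authorship .12.....
After op 6 (insert('q')): buffer="reeqjqqqpdyw" (len 12), cursors c4@4 c1@8 c2@8 c3@8, authorship .124.123....
After op 7 (delete): buffer="reejpdyw" (len 8), cursors c4@3 c1@4 c2@4 c3@4, authorship .12.....
Authorship (.=original, N=cursor N): . 1 2 . . . . .
Index 1: author = 1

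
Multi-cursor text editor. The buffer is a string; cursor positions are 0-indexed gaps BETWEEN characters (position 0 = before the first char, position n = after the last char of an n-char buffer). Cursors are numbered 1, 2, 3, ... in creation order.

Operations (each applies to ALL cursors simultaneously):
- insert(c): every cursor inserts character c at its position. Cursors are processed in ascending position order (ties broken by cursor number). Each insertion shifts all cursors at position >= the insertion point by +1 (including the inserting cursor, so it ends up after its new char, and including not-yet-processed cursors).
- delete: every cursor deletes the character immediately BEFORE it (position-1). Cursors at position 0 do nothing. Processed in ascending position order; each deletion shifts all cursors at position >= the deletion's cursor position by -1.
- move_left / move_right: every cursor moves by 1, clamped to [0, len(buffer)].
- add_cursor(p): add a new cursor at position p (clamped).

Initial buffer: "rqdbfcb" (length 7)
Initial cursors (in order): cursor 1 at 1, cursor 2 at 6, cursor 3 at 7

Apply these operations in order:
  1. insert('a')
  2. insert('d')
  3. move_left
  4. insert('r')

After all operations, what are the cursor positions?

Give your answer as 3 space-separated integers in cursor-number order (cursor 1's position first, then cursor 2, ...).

After op 1 (insert('a')): buffer="raqdbfcaba" (len 10), cursors c1@2 c2@8 c3@10, authorship .1.....2.3
After op 2 (insert('d')): buffer="radqdbfcadbad" (len 13), cursors c1@3 c2@10 c3@13, authorship .11.....22.33
After op 3 (move_left): buffer="radqdbfcadbad" (len 13), cursors c1@2 c2@9 c3@12, authorship .11.....22.33
After op 4 (insert('r')): buffer="rardqdbfcardbard" (len 16), cursors c1@3 c2@11 c3@15, authorship .111.....222.333

Answer: 3 11 15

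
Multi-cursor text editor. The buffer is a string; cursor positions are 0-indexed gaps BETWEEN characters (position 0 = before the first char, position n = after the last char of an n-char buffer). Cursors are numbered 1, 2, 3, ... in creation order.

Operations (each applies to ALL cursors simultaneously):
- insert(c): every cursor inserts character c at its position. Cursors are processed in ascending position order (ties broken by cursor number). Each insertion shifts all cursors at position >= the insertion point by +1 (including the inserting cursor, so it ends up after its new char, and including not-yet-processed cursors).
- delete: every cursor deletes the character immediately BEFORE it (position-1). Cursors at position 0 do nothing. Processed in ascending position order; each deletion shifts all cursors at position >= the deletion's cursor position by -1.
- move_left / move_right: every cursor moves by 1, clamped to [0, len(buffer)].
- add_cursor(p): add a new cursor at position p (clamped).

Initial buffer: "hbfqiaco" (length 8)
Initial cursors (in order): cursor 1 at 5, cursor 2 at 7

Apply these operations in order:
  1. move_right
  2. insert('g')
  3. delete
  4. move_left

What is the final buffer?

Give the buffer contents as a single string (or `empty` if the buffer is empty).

Answer: hbfqiaco

Derivation:
After op 1 (move_right): buffer="hbfqiaco" (len 8), cursors c1@6 c2@8, authorship ........
After op 2 (insert('g')): buffer="hbfqiagcog" (len 10), cursors c1@7 c2@10, authorship ......1..2
After op 3 (delete): buffer="hbfqiaco" (len 8), cursors c1@6 c2@8, authorship ........
After op 4 (move_left): buffer="hbfqiaco" (len 8), cursors c1@5 c2@7, authorship ........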